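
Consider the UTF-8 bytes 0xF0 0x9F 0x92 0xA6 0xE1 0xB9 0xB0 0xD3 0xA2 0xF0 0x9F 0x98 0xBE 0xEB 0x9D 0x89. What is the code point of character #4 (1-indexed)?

Offset 0: leading byte 0xF0 = 11110000 → 4-byte char #1 = F0 9F 92 A6.
Offset 4: leading byte 0xE1 = 11100001 → 3-byte char #2 = E1 B9 B0.
Offset 7: leading byte 0xD3 = 11010011 → 2-byte char #3 = D3 A2.
Offset 9: leading byte 0xF0 = 11110000 → 4-byte char #4 = F0 9F 98 BE.
Leading byte 0xF0 = 11110000 matches 11110xxx → 4-byte sequence.
Byte 1: 0xF0 = 11110000, payload 000 (3 bits).
Byte 2: 0x9F = 10011111 (10xxxxxx ✓), payload 011111.
Byte 3: 0x98 = 10011000 (10xxxxxx ✓), payload 011000.
Byte 4: 0xBE = 10111110 (10xxxxxx ✓), payload 111110.
Concatenate: 000011111011000111110 = 0x1F63E (21 bits → U+1F63E).

U+1F63E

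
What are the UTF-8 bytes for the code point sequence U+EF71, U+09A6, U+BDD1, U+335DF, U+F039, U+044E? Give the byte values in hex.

U+EF71: 3-byte form → EE BD B1.
U+09A6: 3-byte form → E0 A6 A6.
U+BDD1: 3-byte form → EB B7 91.
U+335DF: 4-byte form → F0 B3 97 9F.
U+F039: 3-byte form → EF 80 B9.
U+044E: 2-byte form → D1 8E.
Concatenated (18 bytes): EE BD B1 E0 A6 A6 EB B7 91 F0 B3 97 9F EF 80 B9 D1 8E.

EE BD B1 E0 A6 A6 EB B7 91 F0 B3 97 9F EF 80 B9 D1 8E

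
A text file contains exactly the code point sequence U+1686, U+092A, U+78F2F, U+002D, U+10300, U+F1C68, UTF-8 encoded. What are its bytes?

U+1686: 3-byte form → E1 9A 86.
U+092A: 3-byte form → E0 A4 AA.
U+78F2F: 4-byte form → F1 B8 BC AF.
U+002D: 1-byte form → 2D.
U+10300: 4-byte form → F0 90 8C 80.
U+F1C68: 4-byte form → F3 B1 B1 A8.
Concatenated (19 bytes): E1 9A 86 E0 A4 AA F1 B8 BC AF 2D F0 90 8C 80 F3 B1 B1 A8.

E1 9A 86 E0 A4 AA F1 B8 BC AF 2D F0 90 8C 80 F3 B1 B1 A8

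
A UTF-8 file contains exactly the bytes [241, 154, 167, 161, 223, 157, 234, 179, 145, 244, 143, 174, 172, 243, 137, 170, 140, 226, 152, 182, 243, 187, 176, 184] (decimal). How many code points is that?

7

Byte at offset 0: 0xF1 = 11110001 → 4-byte char (#1). Advance 4.
Byte at offset 4: 0xDF = 11011111 → 2-byte char (#2). Advance 2.
Byte at offset 6: 0xEA = 11101010 → 3-byte char (#3). Advance 3.
Byte at offset 9: 0xF4 = 11110100 → 4-byte char (#4). Advance 4.
Byte at offset 13: 0xF3 = 11110011 → 4-byte char (#5). Advance 4.
Byte at offset 17: 0xE2 = 11100010 → 3-byte char (#6). Advance 3.
Byte at offset 20: 0xF3 = 11110011 → 4-byte char (#7). Advance 4.
Reached end at offset 24 after 7 code points.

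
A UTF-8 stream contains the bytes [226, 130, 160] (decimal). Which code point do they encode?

U+20A0

Leading byte 0xE2 = 11100010 matches 1110xxxx → 3-byte sequence.
Byte 1: 0xE2 = 11100010, payload 0010 (4 bits).
Byte 2: 0x82 = 10000010 (10xxxxxx ✓), payload 000010.
Byte 3: 0xA0 = 10100000 (10xxxxxx ✓), payload 100000.
Concatenate: 0010000010100000 = 0x20A0 (16 bits → U+20A0).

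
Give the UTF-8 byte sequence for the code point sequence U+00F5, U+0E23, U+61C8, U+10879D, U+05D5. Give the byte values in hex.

C3 B5 E0 B8 A3 E6 87 88 F4 88 9E 9D D7 95

U+00F5: 2-byte form → C3 B5.
U+0E23: 3-byte form → E0 B8 A3.
U+61C8: 3-byte form → E6 87 88.
U+10879D: 4-byte form → F4 88 9E 9D.
U+05D5: 2-byte form → D7 95.
Concatenated (14 bytes): C3 B5 E0 B8 A3 E6 87 88 F4 88 9E 9D D7 95.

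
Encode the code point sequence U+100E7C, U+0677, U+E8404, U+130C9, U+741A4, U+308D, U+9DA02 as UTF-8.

U+100E7C: 4-byte form → F4 80 B9 BC.
U+0677: 2-byte form → D9 B7.
U+E8404: 4-byte form → F3 A8 90 84.
U+130C9: 4-byte form → F0 93 83 89.
U+741A4: 4-byte form → F1 B4 86 A4.
U+308D: 3-byte form → E3 82 8D.
U+9DA02: 4-byte form → F2 9D A8 82.
Concatenated (25 bytes): F4 80 B9 BC D9 B7 F3 A8 90 84 F0 93 83 89 F1 B4 86 A4 E3 82 8D F2 9D A8 82.

F4 80 B9 BC D9 B7 F3 A8 90 84 F0 93 83 89 F1 B4 86 A4 E3 82 8D F2 9D A8 82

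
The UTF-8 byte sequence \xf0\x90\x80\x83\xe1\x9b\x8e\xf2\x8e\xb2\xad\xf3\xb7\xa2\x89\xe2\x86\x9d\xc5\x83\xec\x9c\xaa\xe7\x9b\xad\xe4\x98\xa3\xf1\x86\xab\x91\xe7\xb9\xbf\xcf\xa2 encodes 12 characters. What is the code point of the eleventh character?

U+7E7F

Offset 0: leading byte 0xF0 = 11110000 → 4-byte char #1 = F0 90 80 83.
Offset 4: leading byte 0xE1 = 11100001 → 3-byte char #2 = E1 9B 8E.
Offset 7: leading byte 0xF2 = 11110010 → 4-byte char #3 = F2 8E B2 AD.
Offset 11: leading byte 0xF3 = 11110011 → 4-byte char #4 = F3 B7 A2 89.
Offset 15: leading byte 0xE2 = 11100010 → 3-byte char #5 = E2 86 9D.
Offset 18: leading byte 0xC5 = 11000101 → 2-byte char #6 = C5 83.
Offset 20: leading byte 0xEC = 11101100 → 3-byte char #7 = EC 9C AA.
Offset 23: leading byte 0xE7 = 11100111 → 3-byte char #8 = E7 9B AD.
Offset 26: leading byte 0xE4 = 11100100 → 3-byte char #9 = E4 98 A3.
Offset 29: leading byte 0xF1 = 11110001 → 4-byte char #10 = F1 86 AB 91.
Offset 33: leading byte 0xE7 = 11100111 → 3-byte char #11 = E7 B9 BF.
Leading byte 0xE7 = 11100111 matches 1110xxxx → 3-byte sequence.
Byte 1: 0xE7 = 11100111, payload 0111 (4 bits).
Byte 2: 0xB9 = 10111001 (10xxxxxx ✓), payload 111001.
Byte 3: 0xBF = 10111111 (10xxxxxx ✓), payload 111111.
Concatenate: 0111111001111111 = 0x7E7F (16 bits → U+7E7F).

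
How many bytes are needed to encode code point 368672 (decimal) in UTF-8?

4

U+5A020 = 0x5A020. UTF-8 uses 1 byte below 0x80, 2 below 0x800, 3 below 0x10000, 4 up to 0x10FFFF. 0x5A020 is in U+10000–U+10FFFF → 4 bytes.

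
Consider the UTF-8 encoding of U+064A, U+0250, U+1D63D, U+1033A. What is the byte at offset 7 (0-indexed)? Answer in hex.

U+064A → 2-byte form D9 8A at offsets 0–1.
U+0250 → 2-byte form C9 90 at offsets 2–3.
U+1D63D → 4-byte form F0 9D 98 BD at offsets 4–7.
Offset 7 falls in char 3's range; it's byte 4 of F0 9D 98 BD = 0xBD.

0xBD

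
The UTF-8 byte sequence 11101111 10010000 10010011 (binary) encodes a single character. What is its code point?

Leading byte 0xEF = 11101111 matches 1110xxxx → 3-byte sequence.
Byte 1: 0xEF = 11101111, payload 1111 (4 bits).
Byte 2: 0x90 = 10010000 (10xxxxxx ✓), payload 010000.
Byte 3: 0x93 = 10010011 (10xxxxxx ✓), payload 010011.
Concatenate: 1111010000010011 = 0xF413 (16 bits → U+F413).

U+F413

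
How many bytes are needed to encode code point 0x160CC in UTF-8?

4

U+160CC = 0x160CC. UTF-8 uses 1 byte below 0x80, 2 below 0x800, 3 below 0x10000, 4 up to 0x10FFFF. 0x160CC is in U+10000–U+10FFFF → 4 bytes.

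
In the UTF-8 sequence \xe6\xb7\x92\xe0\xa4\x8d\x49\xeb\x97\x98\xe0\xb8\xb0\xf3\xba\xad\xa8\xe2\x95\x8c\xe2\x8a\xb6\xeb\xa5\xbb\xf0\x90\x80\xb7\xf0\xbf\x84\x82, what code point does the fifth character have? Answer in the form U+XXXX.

Offset 0: leading byte 0xE6 = 11100110 → 3-byte char #1 = E6 B7 92.
Offset 3: leading byte 0xE0 = 11100000 → 3-byte char #2 = E0 A4 8D.
Offset 6: leading byte 0x49 = 01001001 → 1-byte char #3 = 49.
Offset 7: leading byte 0xEB = 11101011 → 3-byte char #4 = EB 97 98.
Offset 10: leading byte 0xE0 = 11100000 → 3-byte char #5 = E0 B8 B0.
Leading byte 0xE0 = 11100000 matches 1110xxxx → 3-byte sequence.
Byte 1: 0xE0 = 11100000, payload 0000 (4 bits).
Byte 2: 0xB8 = 10111000 (10xxxxxx ✓), payload 111000.
Byte 3: 0xB0 = 10110000 (10xxxxxx ✓), payload 110000.
Concatenate: 0000111000110000 = 0xE30 (16 bits → U+0E30).

U+0E30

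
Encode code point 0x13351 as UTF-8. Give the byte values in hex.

U+13351 = 0x13351 = 78673 decimal. In range U+10000–U+10FFFF → 4-byte form: 11110xxx 10xxxxxx 10xxxxxx 10xxxxxx.
Binary (21 bits): 000010011001101010001.
Split 3+6+6+6: 000 | 010011 | 001101 | 010001.
Byte 1: 11110000 = 0xF0.
Byte 2: 10010011 = 0x93.
Byte 3: 10001101 = 0x8D.
Byte 4: 10010001 = 0x91.

F0 93 8D 91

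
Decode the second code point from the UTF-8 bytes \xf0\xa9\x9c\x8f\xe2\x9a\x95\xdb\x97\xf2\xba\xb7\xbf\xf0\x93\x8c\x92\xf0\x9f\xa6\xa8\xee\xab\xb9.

U+2695

Offset 0: leading byte 0xF0 = 11110000 → 4-byte char #1 = F0 A9 9C 8F.
Offset 4: leading byte 0xE2 = 11100010 → 3-byte char #2 = E2 9A 95.
Leading byte 0xE2 = 11100010 matches 1110xxxx → 3-byte sequence.
Byte 1: 0xE2 = 11100010, payload 0010 (4 bits).
Byte 2: 0x9A = 10011010 (10xxxxxx ✓), payload 011010.
Byte 3: 0x95 = 10010101 (10xxxxxx ✓), payload 010101.
Concatenate: 0010011010010101 = 0x2695 (16 bits → U+2695).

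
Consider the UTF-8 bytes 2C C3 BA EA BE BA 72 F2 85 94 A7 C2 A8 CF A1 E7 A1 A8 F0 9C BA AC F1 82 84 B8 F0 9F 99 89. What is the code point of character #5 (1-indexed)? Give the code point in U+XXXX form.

Offset 0: leading byte 0x2C = 00101100 → 1-byte char #1 = 2C.
Offset 1: leading byte 0xC3 = 11000011 → 2-byte char #2 = C3 BA.
Offset 3: leading byte 0xEA = 11101010 → 3-byte char #3 = EA BE BA.
Offset 6: leading byte 0x72 = 01110010 → 1-byte char #4 = 72.
Offset 7: leading byte 0xF2 = 11110010 → 4-byte char #5 = F2 85 94 A7.
Leading byte 0xF2 = 11110010 matches 11110xxx → 4-byte sequence.
Byte 1: 0xF2 = 11110010, payload 010 (3 bits).
Byte 2: 0x85 = 10000101 (10xxxxxx ✓), payload 000101.
Byte 3: 0x94 = 10010100 (10xxxxxx ✓), payload 010100.
Byte 4: 0xA7 = 10100111 (10xxxxxx ✓), payload 100111.
Concatenate: 010000101010100100111 = 0x85527 (21 bits → U+85527).

U+85527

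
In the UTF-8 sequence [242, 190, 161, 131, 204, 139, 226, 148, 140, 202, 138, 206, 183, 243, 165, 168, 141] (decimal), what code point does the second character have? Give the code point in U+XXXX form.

Offset 0: leading byte 0xF2 = 11110010 → 4-byte char #1 = F2 BE A1 83.
Offset 4: leading byte 0xCC = 11001100 → 2-byte char #2 = CC 8B.
Leading byte 0xCC = 11001100 matches 110xxxxx → 2-byte sequence.
Byte 1: 0xCC = 11001100, payload 01100 (5 bits).
Byte 2: 0x8B = 10001011 (10xxxxxx ✓), payload 001011.
Concatenate: 01100001011 = 0x30B (11 bits → U+030B).

U+030B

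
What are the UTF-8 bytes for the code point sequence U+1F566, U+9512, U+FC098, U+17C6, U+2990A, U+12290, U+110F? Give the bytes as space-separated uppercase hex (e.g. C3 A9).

F0 9F 95 A6 E9 94 92 F3 BC 82 98 E1 9F 86 F0 A9 A4 8A F0 92 8A 90 E1 84 8F

U+1F566: 4-byte form → F0 9F 95 A6.
U+9512: 3-byte form → E9 94 92.
U+FC098: 4-byte form → F3 BC 82 98.
U+17C6: 3-byte form → E1 9F 86.
U+2990A: 4-byte form → F0 A9 A4 8A.
U+12290: 4-byte form → F0 92 8A 90.
U+110F: 3-byte form → E1 84 8F.
Concatenated (25 bytes): F0 9F 95 A6 E9 94 92 F3 BC 82 98 E1 9F 86 F0 A9 A4 8A F0 92 8A 90 E1 84 8F.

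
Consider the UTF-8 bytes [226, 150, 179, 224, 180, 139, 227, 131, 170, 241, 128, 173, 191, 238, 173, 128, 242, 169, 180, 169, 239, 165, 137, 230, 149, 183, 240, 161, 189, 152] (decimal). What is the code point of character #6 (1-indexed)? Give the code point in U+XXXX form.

Offset 0: leading byte 0xE2 = 11100010 → 3-byte char #1 = E2 96 B3.
Offset 3: leading byte 0xE0 = 11100000 → 3-byte char #2 = E0 B4 8B.
Offset 6: leading byte 0xE3 = 11100011 → 3-byte char #3 = E3 83 AA.
Offset 9: leading byte 0xF1 = 11110001 → 4-byte char #4 = F1 80 AD BF.
Offset 13: leading byte 0xEE = 11101110 → 3-byte char #5 = EE AD 80.
Offset 16: leading byte 0xF2 = 11110010 → 4-byte char #6 = F2 A9 B4 A9.
Leading byte 0xF2 = 11110010 matches 11110xxx → 4-byte sequence.
Byte 1: 0xF2 = 11110010, payload 010 (3 bits).
Byte 2: 0xA9 = 10101001 (10xxxxxx ✓), payload 101001.
Byte 3: 0xB4 = 10110100 (10xxxxxx ✓), payload 110100.
Byte 4: 0xA9 = 10101001 (10xxxxxx ✓), payload 101001.
Concatenate: 010101001110100101001 = 0xA9D29 (21 bits → U+A9D29).

U+A9D29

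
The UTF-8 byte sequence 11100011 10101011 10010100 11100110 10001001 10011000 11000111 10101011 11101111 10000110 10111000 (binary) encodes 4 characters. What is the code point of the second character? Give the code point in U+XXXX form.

Offset 0: leading byte 0xE3 = 11100011 → 3-byte char #1 = E3 AB 94.
Offset 3: leading byte 0xE6 = 11100110 → 3-byte char #2 = E6 89 98.
Leading byte 0xE6 = 11100110 matches 1110xxxx → 3-byte sequence.
Byte 1: 0xE6 = 11100110, payload 0110 (4 bits).
Byte 2: 0x89 = 10001001 (10xxxxxx ✓), payload 001001.
Byte 3: 0x98 = 10011000 (10xxxxxx ✓), payload 011000.
Concatenate: 0110001001011000 = 0x6258 (16 bits → U+6258).

U+6258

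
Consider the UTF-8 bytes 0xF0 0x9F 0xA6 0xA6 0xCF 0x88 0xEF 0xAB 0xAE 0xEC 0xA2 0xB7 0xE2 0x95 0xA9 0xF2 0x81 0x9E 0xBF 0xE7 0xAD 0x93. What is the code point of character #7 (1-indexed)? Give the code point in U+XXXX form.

U+7B53

Offset 0: leading byte 0xF0 = 11110000 → 4-byte char #1 = F0 9F A6 A6.
Offset 4: leading byte 0xCF = 11001111 → 2-byte char #2 = CF 88.
Offset 6: leading byte 0xEF = 11101111 → 3-byte char #3 = EF AB AE.
Offset 9: leading byte 0xEC = 11101100 → 3-byte char #4 = EC A2 B7.
Offset 12: leading byte 0xE2 = 11100010 → 3-byte char #5 = E2 95 A9.
Offset 15: leading byte 0xF2 = 11110010 → 4-byte char #6 = F2 81 9E BF.
Offset 19: leading byte 0xE7 = 11100111 → 3-byte char #7 = E7 AD 93.
Leading byte 0xE7 = 11100111 matches 1110xxxx → 3-byte sequence.
Byte 1: 0xE7 = 11100111, payload 0111 (4 bits).
Byte 2: 0xAD = 10101101 (10xxxxxx ✓), payload 101101.
Byte 3: 0x93 = 10010011 (10xxxxxx ✓), payload 010011.
Concatenate: 0111101101010011 = 0x7B53 (16 bits → U+7B53).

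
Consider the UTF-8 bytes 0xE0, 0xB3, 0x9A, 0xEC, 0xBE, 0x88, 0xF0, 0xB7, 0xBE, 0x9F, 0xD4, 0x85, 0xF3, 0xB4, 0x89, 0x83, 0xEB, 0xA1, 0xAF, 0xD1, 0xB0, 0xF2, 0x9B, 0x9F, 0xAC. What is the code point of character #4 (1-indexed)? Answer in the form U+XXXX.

U+0505

Offset 0: leading byte 0xE0 = 11100000 → 3-byte char #1 = E0 B3 9A.
Offset 3: leading byte 0xEC = 11101100 → 3-byte char #2 = EC BE 88.
Offset 6: leading byte 0xF0 = 11110000 → 4-byte char #3 = F0 B7 BE 9F.
Offset 10: leading byte 0xD4 = 11010100 → 2-byte char #4 = D4 85.
Leading byte 0xD4 = 11010100 matches 110xxxxx → 2-byte sequence.
Byte 1: 0xD4 = 11010100, payload 10100 (5 bits).
Byte 2: 0x85 = 10000101 (10xxxxxx ✓), payload 000101.
Concatenate: 10100000101 = 0x505 (11 bits → U+0505).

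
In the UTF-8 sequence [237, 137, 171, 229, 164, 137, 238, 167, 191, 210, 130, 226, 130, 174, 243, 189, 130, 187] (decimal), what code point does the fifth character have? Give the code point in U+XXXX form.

U+20AE

Offset 0: leading byte 0xED = 11101101 → 3-byte char #1 = ED 89 AB.
Offset 3: leading byte 0xE5 = 11100101 → 3-byte char #2 = E5 A4 89.
Offset 6: leading byte 0xEE = 11101110 → 3-byte char #3 = EE A7 BF.
Offset 9: leading byte 0xD2 = 11010010 → 2-byte char #4 = D2 82.
Offset 11: leading byte 0xE2 = 11100010 → 3-byte char #5 = E2 82 AE.
Leading byte 0xE2 = 11100010 matches 1110xxxx → 3-byte sequence.
Byte 1: 0xE2 = 11100010, payload 0010 (4 bits).
Byte 2: 0x82 = 10000010 (10xxxxxx ✓), payload 000010.
Byte 3: 0xAE = 10101110 (10xxxxxx ✓), payload 101110.
Concatenate: 0010000010101110 = 0x20AE (16 bits → U+20AE).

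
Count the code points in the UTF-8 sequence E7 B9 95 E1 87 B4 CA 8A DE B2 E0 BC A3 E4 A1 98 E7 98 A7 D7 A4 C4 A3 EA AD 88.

Byte at offset 0: 0xE7 = 11100111 → 3-byte char (#1). Advance 3.
Byte at offset 3: 0xE1 = 11100001 → 3-byte char (#2). Advance 3.
Byte at offset 6: 0xCA = 11001010 → 2-byte char (#3). Advance 2.
Byte at offset 8: 0xDE = 11011110 → 2-byte char (#4). Advance 2.
Byte at offset 10: 0xE0 = 11100000 → 3-byte char (#5). Advance 3.
Byte at offset 13: 0xE4 = 11100100 → 3-byte char (#6). Advance 3.
Byte at offset 16: 0xE7 = 11100111 → 3-byte char (#7). Advance 3.
Byte at offset 19: 0xD7 = 11010111 → 2-byte char (#8). Advance 2.
Byte at offset 21: 0xC4 = 11000100 → 2-byte char (#9). Advance 2.
Byte at offset 23: 0xEA = 11101010 → 3-byte char (#10). Advance 3.
Reached end at offset 26 after 10 code points.

10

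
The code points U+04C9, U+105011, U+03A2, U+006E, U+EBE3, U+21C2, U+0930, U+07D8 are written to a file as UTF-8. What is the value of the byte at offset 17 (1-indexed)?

0xA4

1-indexed offset 17 is 0-indexed offset 16.
U+04C9 → 2-byte form D3 89 at offsets 0–1.
U+105011 → 4-byte form F4 85 80 91 at offsets 2–5.
U+03A2 → 2-byte form CE A2 at offsets 6–7.
U+006E → 1-byte form 6E at offsets 8–8.
U+EBE3 → 3-byte form EE AF A3 at offsets 9–11.
U+21C2 → 3-byte form E2 87 82 at offsets 12–14.
U+0930 → 3-byte form E0 A4 B0 at offsets 15–17.
Offset 16 falls in char 7's range; it's byte 2 of E0 A4 B0 = 0xA4.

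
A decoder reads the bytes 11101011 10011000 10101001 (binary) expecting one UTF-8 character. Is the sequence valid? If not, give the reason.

valid

Leading byte 0xEB = 11101011 → 3-byte form.
Continuation bytes 0x98=10011000, 0xA9=10101001 all match 10xxxxxx.
Decoded value 0xB629 is ≥ 0x800 (shortest form) and not a surrogate.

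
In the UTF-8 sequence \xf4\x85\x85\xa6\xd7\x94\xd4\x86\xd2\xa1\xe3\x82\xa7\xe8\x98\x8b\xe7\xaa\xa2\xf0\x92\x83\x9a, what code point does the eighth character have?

Offset 0: leading byte 0xF4 = 11110100 → 4-byte char #1 = F4 85 85 A6.
Offset 4: leading byte 0xD7 = 11010111 → 2-byte char #2 = D7 94.
Offset 6: leading byte 0xD4 = 11010100 → 2-byte char #3 = D4 86.
Offset 8: leading byte 0xD2 = 11010010 → 2-byte char #4 = D2 A1.
Offset 10: leading byte 0xE3 = 11100011 → 3-byte char #5 = E3 82 A7.
Offset 13: leading byte 0xE8 = 11101000 → 3-byte char #6 = E8 98 8B.
Offset 16: leading byte 0xE7 = 11100111 → 3-byte char #7 = E7 AA A2.
Offset 19: leading byte 0xF0 = 11110000 → 4-byte char #8 = F0 92 83 9A.
Leading byte 0xF0 = 11110000 matches 11110xxx → 4-byte sequence.
Byte 1: 0xF0 = 11110000, payload 000 (3 bits).
Byte 2: 0x92 = 10010010 (10xxxxxx ✓), payload 010010.
Byte 3: 0x83 = 10000011 (10xxxxxx ✓), payload 000011.
Byte 4: 0x9A = 10011010 (10xxxxxx ✓), payload 011010.
Concatenate: 000010010000011011010 = 0x120DA (21 bits → U+120DA).

U+120DA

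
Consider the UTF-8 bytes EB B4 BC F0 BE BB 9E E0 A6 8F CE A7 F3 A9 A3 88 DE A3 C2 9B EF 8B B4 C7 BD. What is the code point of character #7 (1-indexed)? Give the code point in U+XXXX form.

Offset 0: leading byte 0xEB = 11101011 → 3-byte char #1 = EB B4 BC.
Offset 3: leading byte 0xF0 = 11110000 → 4-byte char #2 = F0 BE BB 9E.
Offset 7: leading byte 0xE0 = 11100000 → 3-byte char #3 = E0 A6 8F.
Offset 10: leading byte 0xCE = 11001110 → 2-byte char #4 = CE A7.
Offset 12: leading byte 0xF3 = 11110011 → 4-byte char #5 = F3 A9 A3 88.
Offset 16: leading byte 0xDE = 11011110 → 2-byte char #6 = DE A3.
Offset 18: leading byte 0xC2 = 11000010 → 2-byte char #7 = C2 9B.
Leading byte 0xC2 = 11000010 matches 110xxxxx → 2-byte sequence.
Byte 1: 0xC2 = 11000010, payload 00010 (5 bits).
Byte 2: 0x9B = 10011011 (10xxxxxx ✓), payload 011011.
Concatenate: 00010011011 = 0x9B (11 bits → U+009B).

U+009B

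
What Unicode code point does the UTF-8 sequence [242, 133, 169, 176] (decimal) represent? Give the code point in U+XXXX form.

U+85A70

Leading byte 0xF2 = 11110010 matches 11110xxx → 4-byte sequence.
Byte 1: 0xF2 = 11110010, payload 010 (3 bits).
Byte 2: 0x85 = 10000101 (10xxxxxx ✓), payload 000101.
Byte 3: 0xA9 = 10101001 (10xxxxxx ✓), payload 101001.
Byte 4: 0xB0 = 10110000 (10xxxxxx ✓), payload 110000.
Concatenate: 010000101101001110000 = 0x85A70 (21 bits → U+85A70).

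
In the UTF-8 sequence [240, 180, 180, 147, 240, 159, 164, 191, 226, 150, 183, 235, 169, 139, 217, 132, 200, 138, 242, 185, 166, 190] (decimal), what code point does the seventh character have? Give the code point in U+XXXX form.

U+B99BE

Offset 0: leading byte 0xF0 = 11110000 → 4-byte char #1 = F0 B4 B4 93.
Offset 4: leading byte 0xF0 = 11110000 → 4-byte char #2 = F0 9F A4 BF.
Offset 8: leading byte 0xE2 = 11100010 → 3-byte char #3 = E2 96 B7.
Offset 11: leading byte 0xEB = 11101011 → 3-byte char #4 = EB A9 8B.
Offset 14: leading byte 0xD9 = 11011001 → 2-byte char #5 = D9 84.
Offset 16: leading byte 0xC8 = 11001000 → 2-byte char #6 = C8 8A.
Offset 18: leading byte 0xF2 = 11110010 → 4-byte char #7 = F2 B9 A6 BE.
Leading byte 0xF2 = 11110010 matches 11110xxx → 4-byte sequence.
Byte 1: 0xF2 = 11110010, payload 010 (3 bits).
Byte 2: 0xB9 = 10111001 (10xxxxxx ✓), payload 111001.
Byte 3: 0xA6 = 10100110 (10xxxxxx ✓), payload 100110.
Byte 4: 0xBE = 10111110 (10xxxxxx ✓), payload 111110.
Concatenate: 010111001100110111110 = 0xB99BE (21 bits → U+B99BE).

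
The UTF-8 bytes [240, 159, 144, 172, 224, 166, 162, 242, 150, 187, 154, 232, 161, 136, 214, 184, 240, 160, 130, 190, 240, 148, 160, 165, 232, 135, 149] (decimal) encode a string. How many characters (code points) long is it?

8

Byte at offset 0: 0xF0 = 11110000 → 4-byte char (#1). Advance 4.
Byte at offset 4: 0xE0 = 11100000 → 3-byte char (#2). Advance 3.
Byte at offset 7: 0xF2 = 11110010 → 4-byte char (#3). Advance 4.
Byte at offset 11: 0xE8 = 11101000 → 3-byte char (#4). Advance 3.
Byte at offset 14: 0xD6 = 11010110 → 2-byte char (#5). Advance 2.
Byte at offset 16: 0xF0 = 11110000 → 4-byte char (#6). Advance 4.
Byte at offset 20: 0xF0 = 11110000 → 4-byte char (#7). Advance 4.
Byte at offset 24: 0xE8 = 11101000 → 3-byte char (#8). Advance 3.
Reached end at offset 27 after 8 code points.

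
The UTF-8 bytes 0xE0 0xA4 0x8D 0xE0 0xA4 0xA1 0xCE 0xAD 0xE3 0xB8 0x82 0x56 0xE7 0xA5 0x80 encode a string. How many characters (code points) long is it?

Byte at offset 0: 0xE0 = 11100000 → 3-byte char (#1). Advance 3.
Byte at offset 3: 0xE0 = 11100000 → 3-byte char (#2). Advance 3.
Byte at offset 6: 0xCE = 11001110 → 2-byte char (#3). Advance 2.
Byte at offset 8: 0xE3 = 11100011 → 3-byte char (#4). Advance 3.
Byte at offset 11: 0x56 = 01010110 → 1-byte char (#5). Advance 1.
Byte at offset 12: 0xE7 = 11100111 → 3-byte char (#6). Advance 3.
Reached end at offset 15 after 6 code points.

6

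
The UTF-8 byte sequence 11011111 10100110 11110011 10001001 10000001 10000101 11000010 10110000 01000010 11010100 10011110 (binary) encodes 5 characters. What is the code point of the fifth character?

Offset 0: leading byte 0xDF = 11011111 → 2-byte char #1 = DF A6.
Offset 2: leading byte 0xF3 = 11110011 → 4-byte char #2 = F3 89 81 85.
Offset 6: leading byte 0xC2 = 11000010 → 2-byte char #3 = C2 B0.
Offset 8: leading byte 0x42 = 01000010 → 1-byte char #4 = 42.
Offset 9: leading byte 0xD4 = 11010100 → 2-byte char #5 = D4 9E.
Leading byte 0xD4 = 11010100 matches 110xxxxx → 2-byte sequence.
Byte 1: 0xD4 = 11010100, payload 10100 (5 bits).
Byte 2: 0x9E = 10011110 (10xxxxxx ✓), payload 011110.
Concatenate: 10100011110 = 0x51E (11 bits → U+051E).

U+051E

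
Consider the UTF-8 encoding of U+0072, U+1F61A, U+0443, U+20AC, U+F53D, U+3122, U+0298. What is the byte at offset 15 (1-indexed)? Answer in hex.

1-indexed offset 15 is 0-indexed offset 14.
U+0072 → 1-byte form 72 at offsets 0–0.
U+1F61A → 4-byte form F0 9F 98 9A at offsets 1–4.
U+0443 → 2-byte form D1 83 at offsets 5–6.
U+20AC → 3-byte form E2 82 AC at offsets 7–9.
U+F53D → 3-byte form EF 94 BD at offsets 10–12.
U+3122 → 3-byte form E3 84 A2 at offsets 13–15.
Offset 14 falls in char 6's range; it's byte 2 of E3 84 A2 = 0x84.

0x84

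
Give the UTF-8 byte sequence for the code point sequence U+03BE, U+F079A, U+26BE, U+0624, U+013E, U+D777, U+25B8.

U+03BE: 2-byte form → CE BE.
U+F079A: 4-byte form → F3 B0 9E 9A.
U+26BE: 3-byte form → E2 9A BE.
U+0624: 2-byte form → D8 A4.
U+013E: 2-byte form → C4 BE.
U+D777: 3-byte form → ED 9D B7.
U+25B8: 3-byte form → E2 96 B8.
Concatenated (19 bytes): CE BE F3 B0 9E 9A E2 9A BE D8 A4 C4 BE ED 9D B7 E2 96 B8.

CE BE F3 B0 9E 9A E2 9A BE D8 A4 C4 BE ED 9D B7 E2 96 B8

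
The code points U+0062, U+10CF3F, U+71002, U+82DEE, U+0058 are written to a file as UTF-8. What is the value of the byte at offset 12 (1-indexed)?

1-indexed offset 12 is 0-indexed offset 11.
U+0062 → 1-byte form 62 at offsets 0–0.
U+10CF3F → 4-byte form F4 8C BC BF at offsets 1–4.
U+71002 → 4-byte form F1 B1 80 82 at offsets 5–8.
U+82DEE → 4-byte form F2 82 B7 AE at offsets 9–12.
Offset 11 falls in char 4's range; it's byte 3 of F2 82 B7 AE = 0xB7.

0xB7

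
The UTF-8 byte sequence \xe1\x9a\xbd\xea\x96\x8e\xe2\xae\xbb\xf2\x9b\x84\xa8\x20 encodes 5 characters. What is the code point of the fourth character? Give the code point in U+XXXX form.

Offset 0: leading byte 0xE1 = 11100001 → 3-byte char #1 = E1 9A BD.
Offset 3: leading byte 0xEA = 11101010 → 3-byte char #2 = EA 96 8E.
Offset 6: leading byte 0xE2 = 11100010 → 3-byte char #3 = E2 AE BB.
Offset 9: leading byte 0xF2 = 11110010 → 4-byte char #4 = F2 9B 84 A8.
Leading byte 0xF2 = 11110010 matches 11110xxx → 4-byte sequence.
Byte 1: 0xF2 = 11110010, payload 010 (3 bits).
Byte 2: 0x9B = 10011011 (10xxxxxx ✓), payload 011011.
Byte 3: 0x84 = 10000100 (10xxxxxx ✓), payload 000100.
Byte 4: 0xA8 = 10101000 (10xxxxxx ✓), payload 101000.
Concatenate: 010011011000100101000 = 0x9B128 (21 bits → U+9B128).

U+9B128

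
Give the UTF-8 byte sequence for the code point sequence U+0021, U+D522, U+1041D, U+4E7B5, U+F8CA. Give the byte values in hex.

U+0021: 1-byte form → 21.
U+D522: 3-byte form → ED 94 A2.
U+1041D: 4-byte form → F0 90 90 9D.
U+4E7B5: 4-byte form → F1 8E 9E B5.
U+F8CA: 3-byte form → EF A3 8A.
Concatenated (15 bytes): 21 ED 94 A2 F0 90 90 9D F1 8E 9E B5 EF A3 8A.

21 ED 94 A2 F0 90 90 9D F1 8E 9E B5 EF A3 8A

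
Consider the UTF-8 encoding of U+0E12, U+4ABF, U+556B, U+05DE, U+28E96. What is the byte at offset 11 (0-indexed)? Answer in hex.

0xF0

U+0E12 → 3-byte form E0 B8 92 at offsets 0–2.
U+4ABF → 3-byte form E4 AA BF at offsets 3–5.
U+556B → 3-byte form E5 95 AB at offsets 6–8.
U+05DE → 2-byte form D7 9E at offsets 9–10.
U+28E96 → 4-byte form F0 A8 BA 96 at offsets 11–14.
Offset 11 falls in char 5's range; it's byte 1 of F0 A8 BA 96 = 0xF0.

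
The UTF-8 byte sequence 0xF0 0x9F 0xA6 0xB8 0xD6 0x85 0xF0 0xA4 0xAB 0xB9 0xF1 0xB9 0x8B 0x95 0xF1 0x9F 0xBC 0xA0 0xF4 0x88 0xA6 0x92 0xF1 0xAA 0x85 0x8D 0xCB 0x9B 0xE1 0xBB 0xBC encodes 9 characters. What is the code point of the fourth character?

Offset 0: leading byte 0xF0 = 11110000 → 4-byte char #1 = F0 9F A6 B8.
Offset 4: leading byte 0xD6 = 11010110 → 2-byte char #2 = D6 85.
Offset 6: leading byte 0xF0 = 11110000 → 4-byte char #3 = F0 A4 AB B9.
Offset 10: leading byte 0xF1 = 11110001 → 4-byte char #4 = F1 B9 8B 95.
Leading byte 0xF1 = 11110001 matches 11110xxx → 4-byte sequence.
Byte 1: 0xF1 = 11110001, payload 001 (3 bits).
Byte 2: 0xB9 = 10111001 (10xxxxxx ✓), payload 111001.
Byte 3: 0x8B = 10001011 (10xxxxxx ✓), payload 001011.
Byte 4: 0x95 = 10010101 (10xxxxxx ✓), payload 010101.
Concatenate: 001111001001011010101 = 0x792D5 (21 bits → U+792D5).

U+792D5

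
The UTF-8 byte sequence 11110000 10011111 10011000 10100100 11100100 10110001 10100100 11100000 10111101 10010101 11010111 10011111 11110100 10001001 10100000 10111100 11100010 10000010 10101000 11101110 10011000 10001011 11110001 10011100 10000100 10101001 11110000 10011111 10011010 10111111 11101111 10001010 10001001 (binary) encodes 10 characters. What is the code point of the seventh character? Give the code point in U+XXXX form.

Offset 0: leading byte 0xF0 = 11110000 → 4-byte char #1 = F0 9F 98 A4.
Offset 4: leading byte 0xE4 = 11100100 → 3-byte char #2 = E4 B1 A4.
Offset 7: leading byte 0xE0 = 11100000 → 3-byte char #3 = E0 BD 95.
Offset 10: leading byte 0xD7 = 11010111 → 2-byte char #4 = D7 9F.
Offset 12: leading byte 0xF4 = 11110100 → 4-byte char #5 = F4 89 A0 BC.
Offset 16: leading byte 0xE2 = 11100010 → 3-byte char #6 = E2 82 A8.
Offset 19: leading byte 0xEE = 11101110 → 3-byte char #7 = EE 98 8B.
Leading byte 0xEE = 11101110 matches 1110xxxx → 3-byte sequence.
Byte 1: 0xEE = 11101110, payload 1110 (4 bits).
Byte 2: 0x98 = 10011000 (10xxxxxx ✓), payload 011000.
Byte 3: 0x8B = 10001011 (10xxxxxx ✓), payload 001011.
Concatenate: 1110011000001011 = 0xE60B (16 bits → U+E60B).

U+E60B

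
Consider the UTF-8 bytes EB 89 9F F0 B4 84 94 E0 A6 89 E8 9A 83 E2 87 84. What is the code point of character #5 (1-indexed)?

U+21C4

Offset 0: leading byte 0xEB = 11101011 → 3-byte char #1 = EB 89 9F.
Offset 3: leading byte 0xF0 = 11110000 → 4-byte char #2 = F0 B4 84 94.
Offset 7: leading byte 0xE0 = 11100000 → 3-byte char #3 = E0 A6 89.
Offset 10: leading byte 0xE8 = 11101000 → 3-byte char #4 = E8 9A 83.
Offset 13: leading byte 0xE2 = 11100010 → 3-byte char #5 = E2 87 84.
Leading byte 0xE2 = 11100010 matches 1110xxxx → 3-byte sequence.
Byte 1: 0xE2 = 11100010, payload 0010 (4 bits).
Byte 2: 0x87 = 10000111 (10xxxxxx ✓), payload 000111.
Byte 3: 0x84 = 10000100 (10xxxxxx ✓), payload 000100.
Concatenate: 0010000111000100 = 0x21C4 (16 bits → U+21C4).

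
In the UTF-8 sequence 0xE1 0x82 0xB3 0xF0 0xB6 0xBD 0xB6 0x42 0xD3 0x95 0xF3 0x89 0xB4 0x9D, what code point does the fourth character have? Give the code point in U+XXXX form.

U+04D5

Offset 0: leading byte 0xE1 = 11100001 → 3-byte char #1 = E1 82 B3.
Offset 3: leading byte 0xF0 = 11110000 → 4-byte char #2 = F0 B6 BD B6.
Offset 7: leading byte 0x42 = 01000010 → 1-byte char #3 = 42.
Offset 8: leading byte 0xD3 = 11010011 → 2-byte char #4 = D3 95.
Leading byte 0xD3 = 11010011 matches 110xxxxx → 2-byte sequence.
Byte 1: 0xD3 = 11010011, payload 10011 (5 bits).
Byte 2: 0x95 = 10010101 (10xxxxxx ✓), payload 010101.
Concatenate: 10011010101 = 0x4D5 (11 bits → U+04D5).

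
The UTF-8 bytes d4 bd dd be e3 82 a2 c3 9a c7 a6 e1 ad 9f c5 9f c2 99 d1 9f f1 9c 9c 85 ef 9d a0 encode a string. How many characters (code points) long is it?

11

Byte at offset 0: 0xD4 = 11010100 → 2-byte char (#1). Advance 2.
Byte at offset 2: 0xDD = 11011101 → 2-byte char (#2). Advance 2.
Byte at offset 4: 0xE3 = 11100011 → 3-byte char (#3). Advance 3.
Byte at offset 7: 0xC3 = 11000011 → 2-byte char (#4). Advance 2.
Byte at offset 9: 0xC7 = 11000111 → 2-byte char (#5). Advance 2.
Byte at offset 11: 0xE1 = 11100001 → 3-byte char (#6). Advance 3.
Byte at offset 14: 0xC5 = 11000101 → 2-byte char (#7). Advance 2.
Byte at offset 16: 0xC2 = 11000010 → 2-byte char (#8). Advance 2.
Byte at offset 18: 0xD1 = 11010001 → 2-byte char (#9). Advance 2.
Byte at offset 20: 0xF1 = 11110001 → 4-byte char (#10). Advance 4.
Byte at offset 24: 0xEF = 11101111 → 3-byte char (#11). Advance 3.
Reached end at offset 27 after 11 code points.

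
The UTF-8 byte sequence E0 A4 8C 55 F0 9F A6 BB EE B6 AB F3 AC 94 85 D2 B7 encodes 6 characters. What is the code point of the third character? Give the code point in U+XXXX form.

U+1F9BB

Offset 0: leading byte 0xE0 = 11100000 → 3-byte char #1 = E0 A4 8C.
Offset 3: leading byte 0x55 = 01010101 → 1-byte char #2 = 55.
Offset 4: leading byte 0xF0 = 11110000 → 4-byte char #3 = F0 9F A6 BB.
Leading byte 0xF0 = 11110000 matches 11110xxx → 4-byte sequence.
Byte 1: 0xF0 = 11110000, payload 000 (3 bits).
Byte 2: 0x9F = 10011111 (10xxxxxx ✓), payload 011111.
Byte 3: 0xA6 = 10100110 (10xxxxxx ✓), payload 100110.
Byte 4: 0xBB = 10111011 (10xxxxxx ✓), payload 111011.
Concatenate: 000011111100110111011 = 0x1F9BB (21 bits → U+1F9BB).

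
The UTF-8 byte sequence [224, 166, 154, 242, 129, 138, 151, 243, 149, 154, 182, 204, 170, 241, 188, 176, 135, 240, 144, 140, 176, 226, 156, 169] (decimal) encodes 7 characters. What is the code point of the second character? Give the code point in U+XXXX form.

Offset 0: leading byte 0xE0 = 11100000 → 3-byte char #1 = E0 A6 9A.
Offset 3: leading byte 0xF2 = 11110010 → 4-byte char #2 = F2 81 8A 97.
Leading byte 0xF2 = 11110010 matches 11110xxx → 4-byte sequence.
Byte 1: 0xF2 = 11110010, payload 010 (3 bits).
Byte 2: 0x81 = 10000001 (10xxxxxx ✓), payload 000001.
Byte 3: 0x8A = 10001010 (10xxxxxx ✓), payload 001010.
Byte 4: 0x97 = 10010111 (10xxxxxx ✓), payload 010111.
Concatenate: 010000001001010010111 = 0x81297 (21 bits → U+81297).

U+81297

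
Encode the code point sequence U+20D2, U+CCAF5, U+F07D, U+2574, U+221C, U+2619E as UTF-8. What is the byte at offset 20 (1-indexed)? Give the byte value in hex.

1-indexed offset 20 is 0-indexed offset 19.
U+20D2 → 3-byte form E2 83 92 at offsets 0–2.
U+CCAF5 → 4-byte form F3 8C AB B5 at offsets 3–6.
U+F07D → 3-byte form EF 81 BD at offsets 7–9.
U+2574 → 3-byte form E2 95 B4 at offsets 10–12.
U+221C → 3-byte form E2 88 9C at offsets 13–15.
U+2619E → 4-byte form F0 A6 86 9E at offsets 16–19.
Offset 19 falls in char 6's range; it's byte 4 of F0 A6 86 9E = 0x9E.

0x9E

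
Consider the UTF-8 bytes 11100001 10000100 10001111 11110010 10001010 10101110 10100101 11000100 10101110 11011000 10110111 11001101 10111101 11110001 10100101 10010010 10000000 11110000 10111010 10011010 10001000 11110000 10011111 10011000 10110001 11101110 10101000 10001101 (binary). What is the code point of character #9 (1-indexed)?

Offset 0: leading byte 0xE1 = 11100001 → 3-byte char #1 = E1 84 8F.
Offset 3: leading byte 0xF2 = 11110010 → 4-byte char #2 = F2 8A AE A5.
Offset 7: leading byte 0xC4 = 11000100 → 2-byte char #3 = C4 AE.
Offset 9: leading byte 0xD8 = 11011000 → 2-byte char #4 = D8 B7.
Offset 11: leading byte 0xCD = 11001101 → 2-byte char #5 = CD BD.
Offset 13: leading byte 0xF1 = 11110001 → 4-byte char #6 = F1 A5 92 80.
Offset 17: leading byte 0xF0 = 11110000 → 4-byte char #7 = F0 BA 9A 88.
Offset 21: leading byte 0xF0 = 11110000 → 4-byte char #8 = F0 9F 98 B1.
Offset 25: leading byte 0xEE = 11101110 → 3-byte char #9 = EE A8 8D.
Leading byte 0xEE = 11101110 matches 1110xxxx → 3-byte sequence.
Byte 1: 0xEE = 11101110, payload 1110 (4 bits).
Byte 2: 0xA8 = 10101000 (10xxxxxx ✓), payload 101000.
Byte 3: 0x8D = 10001101 (10xxxxxx ✓), payload 001101.
Concatenate: 1110101000001101 = 0xEA0D (16 bits → U+EA0D).

U+EA0D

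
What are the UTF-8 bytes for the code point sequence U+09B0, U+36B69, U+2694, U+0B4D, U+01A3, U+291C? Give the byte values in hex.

E0 A6 B0 F0 B6 AD A9 E2 9A 94 E0 AD 8D C6 A3 E2 A4 9C

U+09B0: 3-byte form → E0 A6 B0.
U+36B69: 4-byte form → F0 B6 AD A9.
U+2694: 3-byte form → E2 9A 94.
U+0B4D: 3-byte form → E0 AD 8D.
U+01A3: 2-byte form → C6 A3.
U+291C: 3-byte form → E2 A4 9C.
Concatenated (18 bytes): E0 A6 B0 F0 B6 AD A9 E2 9A 94 E0 AD 8D C6 A3 E2 A4 9C.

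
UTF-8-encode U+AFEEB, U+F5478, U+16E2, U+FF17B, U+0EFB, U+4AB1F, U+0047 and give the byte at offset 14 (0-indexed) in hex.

0xBB

U+AFEEB → 4-byte form F2 AF BB AB at offsets 0–3.
U+F5478 → 4-byte form F3 B5 91 B8 at offsets 4–7.
U+16E2 → 3-byte form E1 9B A2 at offsets 8–10.
U+FF17B → 4-byte form F3 BF 85 BB at offsets 11–14.
Offset 14 falls in char 4's range; it's byte 4 of F3 BF 85 BB = 0xBB.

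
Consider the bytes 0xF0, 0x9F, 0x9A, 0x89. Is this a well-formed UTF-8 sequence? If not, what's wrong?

valid

Leading byte 0xF0 = 11110000 → 4-byte form.
Continuation bytes 0x9F=10011111, 0x9A=10011010, 0x89=10001001 all match 10xxxxxx.
Decoded value 0x1F689 is ≥ 0x10000 (shortest form) and not a surrogate.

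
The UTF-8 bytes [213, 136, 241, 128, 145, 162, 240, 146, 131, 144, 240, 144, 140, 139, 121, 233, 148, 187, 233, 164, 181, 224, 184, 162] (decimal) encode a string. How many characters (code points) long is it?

Byte at offset 0: 0xD5 = 11010101 → 2-byte char (#1). Advance 2.
Byte at offset 2: 0xF1 = 11110001 → 4-byte char (#2). Advance 4.
Byte at offset 6: 0xF0 = 11110000 → 4-byte char (#3). Advance 4.
Byte at offset 10: 0xF0 = 11110000 → 4-byte char (#4). Advance 4.
Byte at offset 14: 0x79 = 01111001 → 1-byte char (#5). Advance 1.
Byte at offset 15: 0xE9 = 11101001 → 3-byte char (#6). Advance 3.
Byte at offset 18: 0xE9 = 11101001 → 3-byte char (#7). Advance 3.
Byte at offset 21: 0xE0 = 11100000 → 3-byte char (#8). Advance 3.
Reached end at offset 24 after 8 code points.

8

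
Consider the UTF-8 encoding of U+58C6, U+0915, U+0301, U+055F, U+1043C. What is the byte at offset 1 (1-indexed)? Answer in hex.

0xE5

1-indexed offset 1 is 0-indexed offset 0.
U+58C6 → 3-byte form E5 A3 86 at offsets 0–2.
Offset 0 falls in char 1's range; it's byte 1 of E5 A3 86 = 0xE5.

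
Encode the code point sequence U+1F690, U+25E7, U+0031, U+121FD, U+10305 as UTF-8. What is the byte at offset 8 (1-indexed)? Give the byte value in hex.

0x31

1-indexed offset 8 is 0-indexed offset 7.
U+1F690 → 4-byte form F0 9F 9A 90 at offsets 0–3.
U+25E7 → 3-byte form E2 97 A7 at offsets 4–6.
U+0031 → 1-byte form 31 at offsets 7–7.
Offset 7 falls in char 3's range; it's byte 1 of 31 = 0x31.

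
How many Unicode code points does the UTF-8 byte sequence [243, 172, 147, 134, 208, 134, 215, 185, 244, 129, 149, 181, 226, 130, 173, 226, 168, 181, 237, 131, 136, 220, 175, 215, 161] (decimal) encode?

9

Byte at offset 0: 0xF3 = 11110011 → 4-byte char (#1). Advance 4.
Byte at offset 4: 0xD0 = 11010000 → 2-byte char (#2). Advance 2.
Byte at offset 6: 0xD7 = 11010111 → 2-byte char (#3). Advance 2.
Byte at offset 8: 0xF4 = 11110100 → 4-byte char (#4). Advance 4.
Byte at offset 12: 0xE2 = 11100010 → 3-byte char (#5). Advance 3.
Byte at offset 15: 0xE2 = 11100010 → 3-byte char (#6). Advance 3.
Byte at offset 18: 0xED = 11101101 → 3-byte char (#7). Advance 3.
Byte at offset 21: 0xDC = 11011100 → 2-byte char (#8). Advance 2.
Byte at offset 23: 0xD7 = 11010111 → 2-byte char (#9). Advance 2.
Reached end at offset 25 after 9 code points.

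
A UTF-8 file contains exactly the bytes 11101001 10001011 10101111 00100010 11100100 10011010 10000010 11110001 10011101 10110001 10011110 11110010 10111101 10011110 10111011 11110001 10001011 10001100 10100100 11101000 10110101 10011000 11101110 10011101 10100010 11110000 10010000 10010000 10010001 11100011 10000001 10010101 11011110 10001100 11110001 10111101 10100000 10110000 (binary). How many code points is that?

Byte at offset 0: 0xE9 = 11101001 → 3-byte char (#1). Advance 3.
Byte at offset 3: 0x22 = 00100010 → 1-byte char (#2). Advance 1.
Byte at offset 4: 0xE4 = 11100100 → 3-byte char (#3). Advance 3.
Byte at offset 7: 0xF1 = 11110001 → 4-byte char (#4). Advance 4.
Byte at offset 11: 0xF2 = 11110010 → 4-byte char (#5). Advance 4.
Byte at offset 15: 0xF1 = 11110001 → 4-byte char (#6). Advance 4.
Byte at offset 19: 0xE8 = 11101000 → 3-byte char (#7). Advance 3.
Byte at offset 22: 0xEE = 11101110 → 3-byte char (#8). Advance 3.
Byte at offset 25: 0xF0 = 11110000 → 4-byte char (#9). Advance 4.
Byte at offset 29: 0xE3 = 11100011 → 3-byte char (#10). Advance 3.
Byte at offset 32: 0xDE = 11011110 → 2-byte char (#11). Advance 2.
Byte at offset 34: 0xF1 = 11110001 → 4-byte char (#12). Advance 4.
Reached end at offset 38 after 12 code points.

12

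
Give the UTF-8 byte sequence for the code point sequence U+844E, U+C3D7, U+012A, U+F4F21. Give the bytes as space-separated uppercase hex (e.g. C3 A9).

E8 91 8E EC 8F 97 C4 AA F3 B4 BC A1

U+844E: 3-byte form → E8 91 8E.
U+C3D7: 3-byte form → EC 8F 97.
U+012A: 2-byte form → C4 AA.
U+F4F21: 4-byte form → F3 B4 BC A1.
Concatenated (12 bytes): E8 91 8E EC 8F 97 C4 AA F3 B4 BC A1.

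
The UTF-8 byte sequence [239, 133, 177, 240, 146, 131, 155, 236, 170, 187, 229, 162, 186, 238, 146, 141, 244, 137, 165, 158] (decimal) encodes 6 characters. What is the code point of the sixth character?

Offset 0: leading byte 0xEF = 11101111 → 3-byte char #1 = EF 85 B1.
Offset 3: leading byte 0xF0 = 11110000 → 4-byte char #2 = F0 92 83 9B.
Offset 7: leading byte 0xEC = 11101100 → 3-byte char #3 = EC AA BB.
Offset 10: leading byte 0xE5 = 11100101 → 3-byte char #4 = E5 A2 BA.
Offset 13: leading byte 0xEE = 11101110 → 3-byte char #5 = EE 92 8D.
Offset 16: leading byte 0xF4 = 11110100 → 4-byte char #6 = F4 89 A5 9E.
Leading byte 0xF4 = 11110100 matches 11110xxx → 4-byte sequence.
Byte 1: 0xF4 = 11110100, payload 100 (3 bits).
Byte 2: 0x89 = 10001001 (10xxxxxx ✓), payload 001001.
Byte 3: 0xA5 = 10100101 (10xxxxxx ✓), payload 100101.
Byte 4: 0x9E = 10011110 (10xxxxxx ✓), payload 011110.
Concatenate: 100001001100101011110 = 0x10995E (21 bits → U+10995E).

U+10995E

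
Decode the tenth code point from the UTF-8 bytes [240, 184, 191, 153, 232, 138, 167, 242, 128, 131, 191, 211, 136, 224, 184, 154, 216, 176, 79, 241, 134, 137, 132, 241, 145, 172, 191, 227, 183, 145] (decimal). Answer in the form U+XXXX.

U+3DD1

Offset 0: leading byte 0xF0 = 11110000 → 4-byte char #1 = F0 B8 BF 99.
Offset 4: leading byte 0xE8 = 11101000 → 3-byte char #2 = E8 8A A7.
Offset 7: leading byte 0xF2 = 11110010 → 4-byte char #3 = F2 80 83 BF.
Offset 11: leading byte 0xD3 = 11010011 → 2-byte char #4 = D3 88.
Offset 13: leading byte 0xE0 = 11100000 → 3-byte char #5 = E0 B8 9A.
Offset 16: leading byte 0xD8 = 11011000 → 2-byte char #6 = D8 B0.
Offset 18: leading byte 0x4F = 01001111 → 1-byte char #7 = 4F.
Offset 19: leading byte 0xF1 = 11110001 → 4-byte char #8 = F1 86 89 84.
Offset 23: leading byte 0xF1 = 11110001 → 4-byte char #9 = F1 91 AC BF.
Offset 27: leading byte 0xE3 = 11100011 → 3-byte char #10 = E3 B7 91.
Leading byte 0xE3 = 11100011 matches 1110xxxx → 3-byte sequence.
Byte 1: 0xE3 = 11100011, payload 0011 (4 bits).
Byte 2: 0xB7 = 10110111 (10xxxxxx ✓), payload 110111.
Byte 3: 0x91 = 10010001 (10xxxxxx ✓), payload 010001.
Concatenate: 0011110111010001 = 0x3DD1 (16 bits → U+3DD1).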